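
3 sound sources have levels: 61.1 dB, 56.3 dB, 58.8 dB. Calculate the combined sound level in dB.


Formula: L_total = 10 * log10( sum(10^(Li/10)) )
  Source 1: 10^(61.1/10) = 1288249.5517
  Source 2: 10^(56.3/10) = 426579.5188
  Source 3: 10^(58.8/10) = 758577.575
Sum of linear values = 2473406.6455
L_total = 10 * log10(2473406.6455) = 63.93

63.93 dB


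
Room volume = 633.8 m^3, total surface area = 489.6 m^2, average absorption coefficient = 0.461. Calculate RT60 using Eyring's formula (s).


Given values:
  V = 633.8 m^3, S = 489.6 m^2, alpha = 0.461
Formula: RT60 = 0.161 * V / (-S * ln(1 - alpha))
Compute ln(1 - 0.461) = ln(0.539) = -0.61804
Denominator: -489.6 * -0.61804 = 302.5924
Numerator: 0.161 * 633.8 = 102.0418
RT60 = 102.0418 / 302.5924 = 0.337

0.337 s


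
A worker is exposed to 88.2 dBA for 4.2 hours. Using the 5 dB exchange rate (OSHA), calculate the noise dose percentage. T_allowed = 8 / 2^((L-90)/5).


Given values:
  L = 88.2 dBA, T = 4.2 hours
Formula: T_allowed = 8 / 2^((L - 90) / 5)
Compute exponent: (88.2 - 90) / 5 = -0.36
Compute 2^(-0.36) = 0.779165
T_allowed = 8 / 0.779165 = 10.267402 hours
Dose = (T / T_allowed) * 100
Dose = (4.2 / 10.267402) * 100 = 40.91

40.91 %


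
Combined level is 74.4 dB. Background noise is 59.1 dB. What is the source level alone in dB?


Given values:
  L_total = 74.4 dB, L_bg = 59.1 dB
Formula: L_source = 10 * log10(10^(L_total/10) - 10^(L_bg/10))
Convert to linear:
  10^(74.4/10) = 27542287.0334
  10^(59.1/10) = 812830.5162
Difference: 27542287.0334 - 812830.5162 = 26729456.5172
L_source = 10 * log10(26729456.5172) = 74.27

74.27 dB


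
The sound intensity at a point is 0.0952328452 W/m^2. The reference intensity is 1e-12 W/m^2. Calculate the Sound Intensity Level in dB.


Given values:
  I = 0.0952328452 W/m^2
  I_ref = 1e-12 W/m^2
Formula: SIL = 10 * log10(I / I_ref)
Compute ratio: I / I_ref = 95232845200
Compute log10: log10(95232845200) = 10.978787
Multiply: SIL = 10 * 10.978787 = 109.79

109.79 dB


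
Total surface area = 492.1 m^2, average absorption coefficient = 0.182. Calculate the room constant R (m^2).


Given values:
  S = 492.1 m^2, alpha = 0.182
Formula: R = S * alpha / (1 - alpha)
Numerator: 492.1 * 0.182 = 89.5622
Denominator: 1 - 0.182 = 0.818
R = 89.5622 / 0.818 = 109.49

109.49 m^2


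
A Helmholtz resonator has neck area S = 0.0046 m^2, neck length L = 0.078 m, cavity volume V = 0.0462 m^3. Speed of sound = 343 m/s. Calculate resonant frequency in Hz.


Given values:
  S = 0.0046 m^2, L = 0.078 m, V = 0.0462 m^3, c = 343 m/s
Formula: f = (c / (2*pi)) * sqrt(S / (V * L))
Compute V * L = 0.0462 * 0.078 = 0.0036036
Compute S / (V * L) = 0.0046 / 0.0036036 = 1.2765
Compute sqrt(1.2765) = 1.129823
Compute c / (2*pi) = 343 / 6.283185 = 54.590148
f = 54.590148 * 1.129823 = 61.68

61.68 Hz


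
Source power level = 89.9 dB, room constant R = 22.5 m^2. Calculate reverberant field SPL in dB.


Given values:
  Lw = 89.9 dB, R = 22.5 m^2
Formula: SPL = Lw + 10 * log10(4 / R)
Compute 4 / R = 4 / 22.5 = 0.177778
Compute 10 * log10(0.177778) = -7.5012
SPL = 89.9 + (-7.5012) = 82.4

82.4 dB


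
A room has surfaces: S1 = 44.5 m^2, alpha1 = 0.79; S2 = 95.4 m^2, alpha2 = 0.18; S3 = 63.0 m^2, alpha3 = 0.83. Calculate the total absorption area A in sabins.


Given surfaces:
  Surface 1: 44.5 * 0.79 = 35.155
  Surface 2: 95.4 * 0.18 = 17.172
  Surface 3: 63.0 * 0.83 = 52.29
Formula: A = sum(Si * alpha_i)
A = 35.155 + 17.172 + 52.29
A = 104.62

104.62 sabins


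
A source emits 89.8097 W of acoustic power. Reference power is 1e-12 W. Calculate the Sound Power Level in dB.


Given values:
  W = 89.8097 W
  W_ref = 1e-12 W
Formula: SWL = 10 * log10(W / W_ref)
Compute ratio: W / W_ref = 89809700000000
Compute log10: log10(89809700000000) = 13.953323
Multiply: SWL = 10 * 13.953323 = 139.53

139.53 dB


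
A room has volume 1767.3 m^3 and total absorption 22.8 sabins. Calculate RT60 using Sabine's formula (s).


Given values:
  V = 1767.3 m^3
  A = 22.8 sabins
Formula: RT60 = 0.161 * V / A
Numerator: 0.161 * 1767.3 = 284.5353
RT60 = 284.5353 / 22.8 = 12.48

12.48 s


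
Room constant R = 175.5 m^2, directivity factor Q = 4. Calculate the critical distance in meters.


Given values:
  R = 175.5 m^2, Q = 4
Formula: d_c = 0.141 * sqrt(Q * R)
Compute Q * R = 4 * 175.5 = 702.0
Compute sqrt(702.0) = 26.4953
d_c = 0.141 * 26.4953 = 3.736

3.736 m


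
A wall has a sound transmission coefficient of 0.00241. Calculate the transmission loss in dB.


Given values:
  tau = 0.00241
Formula: TL = 10 * log10(1 / tau)
Compute 1 / tau = 1 / 0.00241 = 414.9378
Compute log10(414.9378) = 2.617983
TL = 10 * 2.617983 = 26.18

26.18 dB


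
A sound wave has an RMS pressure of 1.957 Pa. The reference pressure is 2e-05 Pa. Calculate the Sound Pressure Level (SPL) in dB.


Given values:
  p = 1.957 Pa
  p_ref = 2e-05 Pa
Formula: SPL = 20 * log10(p / p_ref)
Compute ratio: p / p_ref = 1.957 / 2e-05 = 97850
Compute log10: log10(97850) = 4.990561
Multiply: SPL = 20 * 4.990561 = 99.81

99.81 dB


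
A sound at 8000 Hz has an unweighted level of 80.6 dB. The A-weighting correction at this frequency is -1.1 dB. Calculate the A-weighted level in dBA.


Given values:
  SPL = 80.6 dB
  A-weighting at 8000 Hz = -1.1 dB
Formula: L_A = SPL + A_weight
L_A = 80.6 + (-1.1)
L_A = 79.5

79.5 dBA


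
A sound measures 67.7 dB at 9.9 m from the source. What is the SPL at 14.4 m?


Given values:
  SPL1 = 67.7 dB, r1 = 9.9 m, r2 = 14.4 m
Formula: SPL2 = SPL1 - 20 * log10(r2 / r1)
Compute ratio: r2 / r1 = 14.4 / 9.9 = 1.4545
Compute log10: log10(1.4545) = 0.162714
Compute drop: 20 * 0.162714 = 3.2543
SPL2 = 67.7 - 3.2543 = 64.45

64.45 dB


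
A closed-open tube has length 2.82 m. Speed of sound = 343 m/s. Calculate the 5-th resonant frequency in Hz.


Given values:
  Tube type: closed-open, L = 2.82 m, c = 343 m/s, n = 5
Formula: f_n = (2n - 1) * c / (4 * L)
Compute 2n - 1 = 2*5 - 1 = 9
Compute 4 * L = 4 * 2.82 = 11.28
f = 9 * 343 / 11.28
f = 273.67

273.67 Hz


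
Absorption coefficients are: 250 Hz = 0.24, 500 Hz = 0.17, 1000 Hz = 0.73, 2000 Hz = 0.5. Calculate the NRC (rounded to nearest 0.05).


Given values:
  a_250 = 0.24, a_500 = 0.17
  a_1000 = 0.73, a_2000 = 0.5
Formula: NRC = (a250 + a500 + a1000 + a2000) / 4
Sum = 0.24 + 0.17 + 0.73 + 0.5 = 1.64
NRC = 1.64 / 4 = 0.41
Rounded to nearest 0.05: 0.4

0.4


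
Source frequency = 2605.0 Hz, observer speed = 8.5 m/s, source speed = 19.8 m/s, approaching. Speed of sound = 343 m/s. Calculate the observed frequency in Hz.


Given values:
  f_s = 2605.0 Hz, v_o = 8.5 m/s, v_s = 19.8 m/s
  Direction: approaching
Formula: f_o = f_s * (c + v_o) / (c - v_s)
Numerator: c + v_o = 343 + 8.5 = 351.5
Denominator: c - v_s = 343 - 19.8 = 323.2
f_o = 2605.0 * 351.5 / 323.2 = 2833.1

2833.1 Hz


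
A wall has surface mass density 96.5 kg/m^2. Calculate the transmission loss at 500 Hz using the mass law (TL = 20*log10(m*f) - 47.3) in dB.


Given values:
  m = 96.5 kg/m^2, f = 500 Hz
Formula: TL = 20 * log10(m * f) - 47.3
Compute m * f = 96.5 * 500 = 48250.0
Compute log10(48250.0) = 4.683497
Compute 20 * 4.683497 = 93.6699
TL = 93.6699 - 47.3 = 46.37

46.37 dB


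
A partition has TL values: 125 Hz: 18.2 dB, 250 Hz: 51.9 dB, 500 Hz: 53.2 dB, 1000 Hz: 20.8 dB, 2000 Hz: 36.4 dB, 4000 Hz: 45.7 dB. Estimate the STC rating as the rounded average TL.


Given TL values at each frequency:
  125 Hz: 18.2 dB
  250 Hz: 51.9 dB
  500 Hz: 53.2 dB
  1000 Hz: 20.8 dB
  2000 Hz: 36.4 dB
  4000 Hz: 45.7 dB
Formula: STC ~ round(average of TL values)
Sum = 18.2 + 51.9 + 53.2 + 20.8 + 36.4 + 45.7 = 226.2
Average = 226.2 / 6 = 37.7
Rounded: 38

38


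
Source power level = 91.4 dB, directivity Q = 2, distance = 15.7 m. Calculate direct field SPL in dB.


Given values:
  Lw = 91.4 dB, Q = 2, r = 15.7 m
Formula: SPL = Lw + 10 * log10(Q / (4 * pi * r^2))
Compute 4 * pi * r^2 = 4 * pi * 15.7^2 = 3097.4847
Compute Q / denom = 2 / 3097.4847 = 0.00064569
Compute 10 * log10(0.00064569) = -31.8998
SPL = 91.4 + (-31.8998) = 59.5

59.5 dB


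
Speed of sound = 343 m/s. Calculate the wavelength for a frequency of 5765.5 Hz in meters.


Given values:
  c = 343 m/s, f = 5765.5 Hz
Formula: lambda = c / f
lambda = 343 / 5765.5
lambda = 0.0595

0.0595 m


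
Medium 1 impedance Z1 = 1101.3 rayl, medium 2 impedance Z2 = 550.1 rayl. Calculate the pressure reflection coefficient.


Given values:
  Z1 = 1101.3 rayl, Z2 = 550.1 rayl
Formula: R = (Z2 - Z1) / (Z2 + Z1)
Numerator: Z2 - Z1 = 550.1 - 1101.3 = -551.2
Denominator: Z2 + Z1 = 550.1 + 1101.3 = 1651.4
R = -551.2 / 1651.4 = -0.3338

-0.3338


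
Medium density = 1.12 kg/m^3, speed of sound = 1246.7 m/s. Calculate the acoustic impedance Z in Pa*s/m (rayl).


Given values:
  rho = 1.12 kg/m^3
  c = 1246.7 m/s
Formula: Z = rho * c
Z = 1.12 * 1246.7
Z = 1396.3

1396.3 rayl


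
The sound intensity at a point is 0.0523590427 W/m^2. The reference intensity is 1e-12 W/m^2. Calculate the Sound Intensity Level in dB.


Given values:
  I = 0.0523590427 W/m^2
  I_ref = 1e-12 W/m^2
Formula: SIL = 10 * log10(I / I_ref)
Compute ratio: I / I_ref = 52359042700
Compute log10: log10(52359042700) = 10.718992
Multiply: SIL = 10 * 10.718992 = 107.19

107.19 dB


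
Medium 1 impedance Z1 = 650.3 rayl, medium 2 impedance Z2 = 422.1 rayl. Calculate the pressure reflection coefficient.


Given values:
  Z1 = 650.3 rayl, Z2 = 422.1 rayl
Formula: R = (Z2 - Z1) / (Z2 + Z1)
Numerator: Z2 - Z1 = 422.1 - 650.3 = -228.2
Denominator: Z2 + Z1 = 422.1 + 650.3 = 1072.4
R = -228.2 / 1072.4 = -0.2128

-0.2128


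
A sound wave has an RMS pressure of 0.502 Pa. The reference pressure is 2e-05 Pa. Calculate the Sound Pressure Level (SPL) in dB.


Given values:
  p = 0.502 Pa
  p_ref = 2e-05 Pa
Formula: SPL = 20 * log10(p / p_ref)
Compute ratio: p / p_ref = 0.502 / 2e-05 = 25100
Compute log10: log10(25100) = 4.399674
Multiply: SPL = 20 * 4.399674 = 87.99

87.99 dB


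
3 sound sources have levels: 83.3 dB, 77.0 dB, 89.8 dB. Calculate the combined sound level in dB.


Formula: L_total = 10 * log10( sum(10^(Li/10)) )
  Source 1: 10^(83.3/10) = 213796208.9502
  Source 2: 10^(77.0/10) = 50118723.3627
  Source 3: 10^(89.8/10) = 954992586.0214
Sum of linear values = 1218907518.3343
L_total = 10 * log10(1218907518.3343) = 90.86

90.86 dB


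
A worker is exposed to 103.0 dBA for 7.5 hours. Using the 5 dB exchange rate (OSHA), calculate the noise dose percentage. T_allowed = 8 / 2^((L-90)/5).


Given values:
  L = 103.0 dBA, T = 7.5 hours
Formula: T_allowed = 8 / 2^((L - 90) / 5)
Compute exponent: (103.0 - 90) / 5 = 2.6
Compute 2^(2.6) = 6.062866
T_allowed = 8 / 6.062866 = 1.319508 hours
Dose = (T / T_allowed) * 100
Dose = (7.5 / 1.319508) * 100 = 568.39

568.39 %


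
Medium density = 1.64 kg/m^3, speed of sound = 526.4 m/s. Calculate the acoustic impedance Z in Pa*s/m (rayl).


Given values:
  rho = 1.64 kg/m^3
  c = 526.4 m/s
Formula: Z = rho * c
Z = 1.64 * 526.4
Z = 863.3

863.3 rayl


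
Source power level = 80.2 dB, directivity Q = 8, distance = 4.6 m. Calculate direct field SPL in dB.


Given values:
  Lw = 80.2 dB, Q = 8, r = 4.6 m
Formula: SPL = Lw + 10 * log10(Q / (4 * pi * r^2))
Compute 4 * pi * r^2 = 4 * pi * 4.6^2 = 265.9044
Compute Q / denom = 8 / 265.9044 = 0.030086
Compute 10 * log10(0.030086) = -15.2164
SPL = 80.2 + (-15.2164) = 64.98

64.98 dB


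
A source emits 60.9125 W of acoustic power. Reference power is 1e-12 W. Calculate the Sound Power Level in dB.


Given values:
  W = 60.9125 W
  W_ref = 1e-12 W
Formula: SWL = 10 * log10(W / W_ref)
Compute ratio: W / W_ref = 60912500000000
Compute log10: log10(60912500000000) = 13.784706
Multiply: SWL = 10 * 13.784706 = 137.85

137.85 dB


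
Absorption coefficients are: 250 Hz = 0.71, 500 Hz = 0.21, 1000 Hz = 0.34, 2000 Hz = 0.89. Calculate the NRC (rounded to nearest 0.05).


Given values:
  a_250 = 0.71, a_500 = 0.21
  a_1000 = 0.34, a_2000 = 0.89
Formula: NRC = (a250 + a500 + a1000 + a2000) / 4
Sum = 0.71 + 0.21 + 0.34 + 0.89 = 2.15
NRC = 2.15 / 4 = 0.5375
Rounded to nearest 0.05: 0.55

0.55


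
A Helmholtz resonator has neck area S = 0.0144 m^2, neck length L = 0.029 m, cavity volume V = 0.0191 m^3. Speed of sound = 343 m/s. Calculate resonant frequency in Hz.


Given values:
  S = 0.0144 m^2, L = 0.029 m, V = 0.0191 m^3, c = 343 m/s
Formula: f = (c / (2*pi)) * sqrt(S / (V * L))
Compute V * L = 0.0191 * 0.029 = 0.0005539
Compute S / (V * L) = 0.0144 / 0.0005539 = 25.9975
Compute sqrt(25.9975) = 5.098774
Compute c / (2*pi) = 343 / 6.283185 = 54.590148
f = 54.590148 * 5.098774 = 278.34

278.34 Hz


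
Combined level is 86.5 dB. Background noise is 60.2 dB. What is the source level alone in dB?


Given values:
  L_total = 86.5 dB, L_bg = 60.2 dB
Formula: L_source = 10 * log10(10^(L_total/10) - 10^(L_bg/10))
Convert to linear:
  10^(86.5/10) = 446683592.151
  10^(60.2/10) = 1047128.5481
Difference: 446683592.151 - 1047128.5481 = 445636463.6029
L_source = 10 * log10(445636463.6029) = 86.49

86.49 dB


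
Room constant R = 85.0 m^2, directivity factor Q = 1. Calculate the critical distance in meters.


Given values:
  R = 85.0 m^2, Q = 1
Formula: d_c = 0.141 * sqrt(Q * R)
Compute Q * R = 1 * 85.0 = 85.0
Compute sqrt(85.0) = 9.2195
d_c = 0.141 * 9.2195 = 1.3

1.3 m


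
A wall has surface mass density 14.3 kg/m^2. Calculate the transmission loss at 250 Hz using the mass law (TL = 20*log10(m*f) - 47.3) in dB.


Given values:
  m = 14.3 kg/m^2, f = 250 Hz
Formula: TL = 20 * log10(m * f) - 47.3
Compute m * f = 14.3 * 250 = 3575.0
Compute log10(3575.0) = 3.553276
Compute 20 * 3.553276 = 71.0655
TL = 71.0655 - 47.3 = 23.77

23.77 dB


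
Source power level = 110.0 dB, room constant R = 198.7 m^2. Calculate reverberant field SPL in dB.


Given values:
  Lw = 110.0 dB, R = 198.7 m^2
Formula: SPL = Lw + 10 * log10(4 / R)
Compute 4 / R = 4 / 198.7 = 0.020131
Compute 10 * log10(0.020131) = -16.9613
SPL = 110.0 + (-16.9613) = 93.04

93.04 dB


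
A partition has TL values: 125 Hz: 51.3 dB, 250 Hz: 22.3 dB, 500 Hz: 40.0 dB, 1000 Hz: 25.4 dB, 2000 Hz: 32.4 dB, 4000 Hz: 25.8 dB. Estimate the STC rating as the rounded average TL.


Given TL values at each frequency:
  125 Hz: 51.3 dB
  250 Hz: 22.3 dB
  500 Hz: 40.0 dB
  1000 Hz: 25.4 dB
  2000 Hz: 32.4 dB
  4000 Hz: 25.8 dB
Formula: STC ~ round(average of TL values)
Sum = 51.3 + 22.3 + 40.0 + 25.4 + 32.4 + 25.8 = 197.2
Average = 197.2 / 6 = 32.87
Rounded: 33

33


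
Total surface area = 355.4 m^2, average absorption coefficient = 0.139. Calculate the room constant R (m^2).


Given values:
  S = 355.4 m^2, alpha = 0.139
Formula: R = S * alpha / (1 - alpha)
Numerator: 355.4 * 0.139 = 49.4006
Denominator: 1 - 0.139 = 0.861
R = 49.4006 / 0.861 = 57.38

57.38 m^2


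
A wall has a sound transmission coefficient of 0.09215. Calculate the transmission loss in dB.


Given values:
  tau = 0.09215
Formula: TL = 10 * log10(1 / tau)
Compute 1 / tau = 1 / 0.09215 = 10.8519
Compute log10(10.8519) = 1.035506
TL = 10 * 1.035506 = 10.36

10.36 dB


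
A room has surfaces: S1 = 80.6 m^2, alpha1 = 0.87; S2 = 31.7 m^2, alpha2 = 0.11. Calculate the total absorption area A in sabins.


Given surfaces:
  Surface 1: 80.6 * 0.87 = 70.122
  Surface 2: 31.7 * 0.11 = 3.487
Formula: A = sum(Si * alpha_i)
A = 70.122 + 3.487
A = 73.61

73.61 sabins


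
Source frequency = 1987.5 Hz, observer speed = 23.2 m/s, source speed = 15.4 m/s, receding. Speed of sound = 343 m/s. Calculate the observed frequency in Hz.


Given values:
  f_s = 1987.5 Hz, v_o = 23.2 m/s, v_s = 15.4 m/s
  Direction: receding
Formula: f_o = f_s * (c - v_o) / (c + v_s)
Numerator: c - v_o = 343 - 23.2 = 319.8
Denominator: c + v_s = 343 + 15.4 = 358.4
f_o = 1987.5 * 319.8 / 358.4 = 1773.44

1773.44 Hz


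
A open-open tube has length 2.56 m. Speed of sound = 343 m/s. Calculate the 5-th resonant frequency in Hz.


Given values:
  Tube type: open-open, L = 2.56 m, c = 343 m/s, n = 5
Formula: f_n = n * c / (2 * L)
Compute 2 * L = 2 * 2.56 = 5.12
f = 5 * 343 / 5.12
f = 334.96

334.96 Hz


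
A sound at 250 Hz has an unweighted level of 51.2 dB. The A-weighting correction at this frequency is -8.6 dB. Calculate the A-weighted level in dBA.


Given values:
  SPL = 51.2 dB
  A-weighting at 250 Hz = -8.6 dB
Formula: L_A = SPL + A_weight
L_A = 51.2 + (-8.6)
L_A = 42.6

42.6 dBA


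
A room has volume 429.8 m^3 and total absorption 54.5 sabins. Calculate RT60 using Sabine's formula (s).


Given values:
  V = 429.8 m^3
  A = 54.5 sabins
Formula: RT60 = 0.161 * V / A
Numerator: 0.161 * 429.8 = 69.1978
RT60 = 69.1978 / 54.5 = 1.27

1.27 s


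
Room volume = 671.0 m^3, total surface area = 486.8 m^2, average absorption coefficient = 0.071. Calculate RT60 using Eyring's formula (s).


Given values:
  V = 671.0 m^3, S = 486.8 m^2, alpha = 0.071
Formula: RT60 = 0.161 * V / (-S * ln(1 - alpha))
Compute ln(1 - 0.071) = ln(0.929) = -0.073647
Denominator: -486.8 * -0.073647 = 35.8514
Numerator: 0.161 * 671.0 = 108.031
RT60 = 108.031 / 35.8514 = 3.013

3.013 s


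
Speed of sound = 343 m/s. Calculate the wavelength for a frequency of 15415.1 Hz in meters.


Given values:
  c = 343 m/s, f = 15415.1 Hz
Formula: lambda = c / f
lambda = 343 / 15415.1
lambda = 0.0223

0.0223 m


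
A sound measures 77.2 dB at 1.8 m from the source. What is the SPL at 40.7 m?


Given values:
  SPL1 = 77.2 dB, r1 = 1.8 m, r2 = 40.7 m
Formula: SPL2 = SPL1 - 20 * log10(r2 / r1)
Compute ratio: r2 / r1 = 40.7 / 1.8 = 22.6111
Compute log10: log10(22.6111) = 1.354322
Compute drop: 20 * 1.354322 = 27.0864
SPL2 = 77.2 - 27.0864 = 50.11

50.11 dB


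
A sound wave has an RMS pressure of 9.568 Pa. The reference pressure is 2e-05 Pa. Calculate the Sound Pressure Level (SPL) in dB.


Given values:
  p = 9.568 Pa
  p_ref = 2e-05 Pa
Formula: SPL = 20 * log10(p / p_ref)
Compute ratio: p / p_ref = 9.568 / 2e-05 = 478400
Compute log10: log10(478400) = 5.679791
Multiply: SPL = 20 * 5.679791 = 113.6

113.6 dB


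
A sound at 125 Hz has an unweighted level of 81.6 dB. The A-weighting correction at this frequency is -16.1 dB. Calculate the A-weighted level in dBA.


Given values:
  SPL = 81.6 dB
  A-weighting at 125 Hz = -16.1 dB
Formula: L_A = SPL + A_weight
L_A = 81.6 + (-16.1)
L_A = 65.5

65.5 dBA


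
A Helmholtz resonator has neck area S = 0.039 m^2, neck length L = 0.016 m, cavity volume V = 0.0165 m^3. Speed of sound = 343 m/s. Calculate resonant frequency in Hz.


Given values:
  S = 0.039 m^2, L = 0.016 m, V = 0.0165 m^3, c = 343 m/s
Formula: f = (c / (2*pi)) * sqrt(S / (V * L))
Compute V * L = 0.0165 * 0.016 = 0.000264
Compute S / (V * L) = 0.039 / 0.000264 = 147.7273
Compute sqrt(147.7273) = 12.154312
Compute c / (2*pi) = 343 / 6.283185 = 54.590148
f = 54.590148 * 12.154312 = 663.51

663.51 Hz


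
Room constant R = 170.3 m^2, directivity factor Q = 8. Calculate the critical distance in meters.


Given values:
  R = 170.3 m^2, Q = 8
Formula: d_c = 0.141 * sqrt(Q * R)
Compute Q * R = 8 * 170.3 = 1362.4
Compute sqrt(1362.4) = 36.9107
d_c = 0.141 * 36.9107 = 5.204

5.204 m


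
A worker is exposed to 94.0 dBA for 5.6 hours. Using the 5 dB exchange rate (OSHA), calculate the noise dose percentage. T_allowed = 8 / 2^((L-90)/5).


Given values:
  L = 94.0 dBA, T = 5.6 hours
Formula: T_allowed = 8 / 2^((L - 90) / 5)
Compute exponent: (94.0 - 90) / 5 = 0.8
Compute 2^(0.8) = 1.741101
T_allowed = 8 / 1.741101 = 4.594794 hours
Dose = (T / T_allowed) * 100
Dose = (5.6 / 4.594794) * 100 = 121.88

121.88 %


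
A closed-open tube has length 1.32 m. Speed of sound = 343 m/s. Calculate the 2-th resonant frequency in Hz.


Given values:
  Tube type: closed-open, L = 1.32 m, c = 343 m/s, n = 2
Formula: f_n = (2n - 1) * c / (4 * L)
Compute 2n - 1 = 2*2 - 1 = 3
Compute 4 * L = 4 * 1.32 = 5.28
f = 3 * 343 / 5.28
f = 194.89

194.89 Hz


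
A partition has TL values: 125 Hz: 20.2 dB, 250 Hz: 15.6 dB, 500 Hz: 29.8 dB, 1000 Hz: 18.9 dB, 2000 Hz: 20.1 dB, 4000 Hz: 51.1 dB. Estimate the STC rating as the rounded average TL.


Given TL values at each frequency:
  125 Hz: 20.2 dB
  250 Hz: 15.6 dB
  500 Hz: 29.8 dB
  1000 Hz: 18.9 dB
  2000 Hz: 20.1 dB
  4000 Hz: 51.1 dB
Formula: STC ~ round(average of TL values)
Sum = 20.2 + 15.6 + 29.8 + 18.9 + 20.1 + 51.1 = 155.7
Average = 155.7 / 6 = 25.95
Rounded: 26

26


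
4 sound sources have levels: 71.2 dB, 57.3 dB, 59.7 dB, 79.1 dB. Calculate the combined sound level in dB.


Formula: L_total = 10 * log10( sum(10^(Li/10)) )
  Source 1: 10^(71.2/10) = 13182567.3856
  Source 2: 10^(57.3/10) = 537031.7964
  Source 3: 10^(59.7/10) = 933254.3008
  Source 4: 10^(79.1/10) = 81283051.6164
Sum of linear values = 95935905.0992
L_total = 10 * log10(95935905.0992) = 79.82

79.82 dB


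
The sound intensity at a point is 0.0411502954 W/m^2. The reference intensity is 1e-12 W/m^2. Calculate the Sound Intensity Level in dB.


Given values:
  I = 0.0411502954 W/m^2
  I_ref = 1e-12 W/m^2
Formula: SIL = 10 * log10(I / I_ref)
Compute ratio: I / I_ref = 41150295400
Compute log10: log10(41150295400) = 10.614373
Multiply: SIL = 10 * 10.614373 = 106.14

106.14 dB


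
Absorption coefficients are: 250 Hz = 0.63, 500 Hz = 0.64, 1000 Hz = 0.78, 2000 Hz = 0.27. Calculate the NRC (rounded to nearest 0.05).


Given values:
  a_250 = 0.63, a_500 = 0.64
  a_1000 = 0.78, a_2000 = 0.27
Formula: NRC = (a250 + a500 + a1000 + a2000) / 4
Sum = 0.63 + 0.64 + 0.78 + 0.27 = 2.32
NRC = 2.32 / 4 = 0.58
Rounded to nearest 0.05: 0.6

0.6


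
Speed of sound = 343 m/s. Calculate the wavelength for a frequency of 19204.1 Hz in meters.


Given values:
  c = 343 m/s, f = 19204.1 Hz
Formula: lambda = c / f
lambda = 343 / 19204.1
lambda = 0.0179

0.0179 m


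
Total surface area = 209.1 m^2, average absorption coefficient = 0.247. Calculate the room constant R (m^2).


Given values:
  S = 209.1 m^2, alpha = 0.247
Formula: R = S * alpha / (1 - alpha)
Numerator: 209.1 * 0.247 = 51.6477
Denominator: 1 - 0.247 = 0.753
R = 51.6477 / 0.753 = 68.59

68.59 m^2


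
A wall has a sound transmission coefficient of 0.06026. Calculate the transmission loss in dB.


Given values:
  tau = 0.06026
Formula: TL = 10 * log10(1 / tau)
Compute 1 / tau = 1 / 0.06026 = 16.5948
Compute log10(16.5948) = 1.219972
TL = 10 * 1.219972 = 12.2

12.2 dB


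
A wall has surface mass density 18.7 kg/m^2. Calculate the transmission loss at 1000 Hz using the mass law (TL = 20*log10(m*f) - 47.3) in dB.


Given values:
  m = 18.7 kg/m^2, f = 1000 Hz
Formula: TL = 20 * log10(m * f) - 47.3
Compute m * f = 18.7 * 1000 = 18700.0
Compute log10(18700.0) = 4.271842
Compute 20 * 4.271842 = 85.4368
TL = 85.4368 - 47.3 = 38.14

38.14 dB


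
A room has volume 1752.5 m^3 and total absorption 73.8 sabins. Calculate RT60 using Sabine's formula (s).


Given values:
  V = 1752.5 m^3
  A = 73.8 sabins
Formula: RT60 = 0.161 * V / A
Numerator: 0.161 * 1752.5 = 282.1525
RT60 = 282.1525 / 73.8 = 3.823

3.823 s


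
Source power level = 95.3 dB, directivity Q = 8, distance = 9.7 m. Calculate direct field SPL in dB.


Given values:
  Lw = 95.3 dB, Q = 8, r = 9.7 m
Formula: SPL = Lw + 10 * log10(Q / (4 * pi * r^2))
Compute 4 * pi * r^2 = 4 * pi * 9.7^2 = 1182.3698
Compute Q / denom = 8 / 1182.3698 = 0.00676607
Compute 10 * log10(0.00676607) = -21.6966
SPL = 95.3 + (-21.6966) = 73.6

73.6 dB


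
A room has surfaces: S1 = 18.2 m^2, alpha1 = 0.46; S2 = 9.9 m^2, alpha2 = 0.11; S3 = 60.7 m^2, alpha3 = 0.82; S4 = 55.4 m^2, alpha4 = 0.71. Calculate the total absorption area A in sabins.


Given surfaces:
  Surface 1: 18.2 * 0.46 = 8.372
  Surface 2: 9.9 * 0.11 = 1.089
  Surface 3: 60.7 * 0.82 = 49.774
  Surface 4: 55.4 * 0.71 = 39.334
Formula: A = sum(Si * alpha_i)
A = 8.372 + 1.089 + 49.774 + 39.334
A = 98.57

98.57 sabins


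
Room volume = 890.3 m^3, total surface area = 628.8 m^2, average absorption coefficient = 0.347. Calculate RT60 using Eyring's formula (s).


Given values:
  V = 890.3 m^3, S = 628.8 m^2, alpha = 0.347
Formula: RT60 = 0.161 * V / (-S * ln(1 - alpha))
Compute ln(1 - 0.347) = ln(0.653) = -0.426178
Denominator: -628.8 * -0.426178 = 267.9807
Numerator: 0.161 * 890.3 = 143.3383
RT60 = 143.3383 / 267.9807 = 0.535

0.535 s


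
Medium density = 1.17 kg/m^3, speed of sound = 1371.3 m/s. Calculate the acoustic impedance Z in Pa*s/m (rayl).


Given values:
  rho = 1.17 kg/m^3
  c = 1371.3 m/s
Formula: Z = rho * c
Z = 1.17 * 1371.3
Z = 1604.42

1604.42 rayl


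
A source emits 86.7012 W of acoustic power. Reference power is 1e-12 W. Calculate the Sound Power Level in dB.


Given values:
  W = 86.7012 W
  W_ref = 1e-12 W
Formula: SWL = 10 * log10(W / W_ref)
Compute ratio: W / W_ref = 86701200000000
Compute log10: log10(86701200000000) = 13.938025
Multiply: SWL = 10 * 13.938025 = 139.38

139.38 dB


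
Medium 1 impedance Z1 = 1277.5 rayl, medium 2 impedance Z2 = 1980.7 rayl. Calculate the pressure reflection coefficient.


Given values:
  Z1 = 1277.5 rayl, Z2 = 1980.7 rayl
Formula: R = (Z2 - Z1) / (Z2 + Z1)
Numerator: Z2 - Z1 = 1980.7 - 1277.5 = 703.2
Denominator: Z2 + Z1 = 1980.7 + 1277.5 = 3258.2
R = 703.2 / 3258.2 = 0.2158

0.2158


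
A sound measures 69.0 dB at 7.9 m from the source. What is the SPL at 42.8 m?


Given values:
  SPL1 = 69.0 dB, r1 = 7.9 m, r2 = 42.8 m
Formula: SPL2 = SPL1 - 20 * log10(r2 / r1)
Compute ratio: r2 / r1 = 42.8 / 7.9 = 5.4177
Compute log10: log10(5.4177) = 0.733815
Compute drop: 20 * 0.733815 = 14.6763
SPL2 = 69.0 - 14.6763 = 54.32

54.32 dB


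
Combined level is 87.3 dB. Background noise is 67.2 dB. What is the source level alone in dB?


Given values:
  L_total = 87.3 dB, L_bg = 67.2 dB
Formula: L_source = 10 * log10(10^(L_total/10) - 10^(L_bg/10))
Convert to linear:
  10^(87.3/10) = 537031796.3703
  10^(67.2/10) = 5248074.6025
Difference: 537031796.3703 - 5248074.6025 = 531783721.7678
L_source = 10 * log10(531783721.7678) = 87.26

87.26 dB


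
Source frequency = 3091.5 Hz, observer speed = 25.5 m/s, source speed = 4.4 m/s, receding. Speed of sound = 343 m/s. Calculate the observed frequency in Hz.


Given values:
  f_s = 3091.5 Hz, v_o = 25.5 m/s, v_s = 4.4 m/s
  Direction: receding
Formula: f_o = f_s * (c - v_o) / (c + v_s)
Numerator: c - v_o = 343 - 25.5 = 317.5
Denominator: c + v_s = 343 + 4.4 = 347.4
f_o = 3091.5 * 317.5 / 347.4 = 2825.42

2825.42 Hz


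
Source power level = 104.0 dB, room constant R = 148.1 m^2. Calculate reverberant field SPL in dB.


Given values:
  Lw = 104.0 dB, R = 148.1 m^2
Formula: SPL = Lw + 10 * log10(4 / R)
Compute 4 / R = 4 / 148.1 = 0.027009
Compute 10 * log10(0.027009) = -15.6849
SPL = 104.0 + (-15.6849) = 88.32

88.32 dB


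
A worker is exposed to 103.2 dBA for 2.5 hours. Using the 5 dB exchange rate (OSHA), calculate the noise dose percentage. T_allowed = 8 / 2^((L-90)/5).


Given values:
  L = 103.2 dBA, T = 2.5 hours
Formula: T_allowed = 8 / 2^((L - 90) / 5)
Compute exponent: (103.2 - 90) / 5 = 2.64
Compute 2^(2.64) = 6.233317
T_allowed = 8 / 6.233317 = 1.283426 hours
Dose = (T / T_allowed) * 100
Dose = (2.5 / 1.283426) * 100 = 194.79

194.79 %


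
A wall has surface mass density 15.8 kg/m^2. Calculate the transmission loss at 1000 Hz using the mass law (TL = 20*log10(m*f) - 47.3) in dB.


Given values:
  m = 15.8 kg/m^2, f = 1000 Hz
Formula: TL = 20 * log10(m * f) - 47.3
Compute m * f = 15.8 * 1000 = 15800.0
Compute log10(15800.0) = 4.198657
Compute 20 * 4.198657 = 83.9731
TL = 83.9731 - 47.3 = 36.67

36.67 dB


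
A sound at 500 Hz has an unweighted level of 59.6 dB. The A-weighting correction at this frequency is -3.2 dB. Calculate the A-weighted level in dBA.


Given values:
  SPL = 59.6 dB
  A-weighting at 500 Hz = -3.2 dB
Formula: L_A = SPL + A_weight
L_A = 59.6 + (-3.2)
L_A = 56.4

56.4 dBA


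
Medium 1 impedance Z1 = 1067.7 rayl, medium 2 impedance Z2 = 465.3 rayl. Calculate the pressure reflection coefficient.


Given values:
  Z1 = 1067.7 rayl, Z2 = 465.3 rayl
Formula: R = (Z2 - Z1) / (Z2 + Z1)
Numerator: Z2 - Z1 = 465.3 - 1067.7 = -602.4
Denominator: Z2 + Z1 = 465.3 + 1067.7 = 1533.0
R = -602.4 / 1533.0 = -0.393

-0.393


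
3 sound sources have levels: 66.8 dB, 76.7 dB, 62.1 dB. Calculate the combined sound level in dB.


Formula: L_total = 10 * log10( sum(10^(Li/10)) )
  Source 1: 10^(66.8/10) = 4786300.9232
  Source 2: 10^(76.7/10) = 46773514.1287
  Source 3: 10^(62.1/10) = 1621810.0974
Sum of linear values = 53181625.1493
L_total = 10 * log10(53181625.1493) = 77.26

77.26 dB


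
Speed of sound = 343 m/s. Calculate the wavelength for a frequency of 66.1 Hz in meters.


Given values:
  c = 343 m/s, f = 66.1 Hz
Formula: lambda = c / f
lambda = 343 / 66.1
lambda = 5.1891

5.1891 m


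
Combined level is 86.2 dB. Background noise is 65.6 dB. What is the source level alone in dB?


Given values:
  L_total = 86.2 dB, L_bg = 65.6 dB
Formula: L_source = 10 * log10(10^(L_total/10) - 10^(L_bg/10))
Convert to linear:
  10^(86.2/10) = 416869383.4703
  10^(65.6/10) = 3630780.5477
Difference: 416869383.4703 - 3630780.5477 = 413238602.9226
L_source = 10 * log10(413238602.9226) = 86.16

86.16 dB


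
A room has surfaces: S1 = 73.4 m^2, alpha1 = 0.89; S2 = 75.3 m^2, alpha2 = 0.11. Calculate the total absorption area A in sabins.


Given surfaces:
  Surface 1: 73.4 * 0.89 = 65.326
  Surface 2: 75.3 * 0.11 = 8.283
Formula: A = sum(Si * alpha_i)
A = 65.326 + 8.283
A = 73.61

73.61 sabins


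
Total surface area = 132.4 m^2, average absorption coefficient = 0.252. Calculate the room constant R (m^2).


Given values:
  S = 132.4 m^2, alpha = 0.252
Formula: R = S * alpha / (1 - alpha)
Numerator: 132.4 * 0.252 = 33.3648
Denominator: 1 - 0.252 = 0.748
R = 33.3648 / 0.748 = 44.61

44.61 m^2


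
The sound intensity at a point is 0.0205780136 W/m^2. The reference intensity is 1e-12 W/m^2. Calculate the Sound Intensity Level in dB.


Given values:
  I = 0.0205780136 W/m^2
  I_ref = 1e-12 W/m^2
Formula: SIL = 10 * log10(I / I_ref)
Compute ratio: I / I_ref = 20578013600
Compute log10: log10(20578013600) = 10.313403
Multiply: SIL = 10 * 10.313403 = 103.13

103.13 dB


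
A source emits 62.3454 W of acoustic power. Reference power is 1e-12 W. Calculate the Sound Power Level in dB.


Given values:
  W = 62.3454 W
  W_ref = 1e-12 W
Formula: SWL = 10 * log10(W / W_ref)
Compute ratio: W / W_ref = 62345400000000
Compute log10: log10(62345400000000) = 13.794804
Multiply: SWL = 10 * 13.794804 = 137.95

137.95 dB


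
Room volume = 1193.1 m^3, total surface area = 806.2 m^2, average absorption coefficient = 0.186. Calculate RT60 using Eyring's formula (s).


Given values:
  V = 1193.1 m^3, S = 806.2 m^2, alpha = 0.186
Formula: RT60 = 0.161 * V / (-S * ln(1 - alpha))
Compute ln(1 - 0.186) = ln(0.814) = -0.205795
Denominator: -806.2 * -0.205795 = 165.9119
Numerator: 0.161 * 1193.1 = 192.0891
RT60 = 192.0891 / 165.9119 = 1.158

1.158 s


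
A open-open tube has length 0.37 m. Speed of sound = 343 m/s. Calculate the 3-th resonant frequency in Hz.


Given values:
  Tube type: open-open, L = 0.37 m, c = 343 m/s, n = 3
Formula: f_n = n * c / (2 * L)
Compute 2 * L = 2 * 0.37 = 0.74
f = 3 * 343 / 0.74
f = 1390.54

1390.54 Hz


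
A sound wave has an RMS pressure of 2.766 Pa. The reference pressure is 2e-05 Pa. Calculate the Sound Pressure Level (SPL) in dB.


Given values:
  p = 2.766 Pa
  p_ref = 2e-05 Pa
Formula: SPL = 20 * log10(p / p_ref)
Compute ratio: p / p_ref = 2.766 / 2e-05 = 138300
Compute log10: log10(138300) = 5.140822
Multiply: SPL = 20 * 5.140822 = 102.82

102.82 dB


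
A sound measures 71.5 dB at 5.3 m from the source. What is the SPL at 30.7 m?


Given values:
  SPL1 = 71.5 dB, r1 = 5.3 m, r2 = 30.7 m
Formula: SPL2 = SPL1 - 20 * log10(r2 / r1)
Compute ratio: r2 / r1 = 30.7 / 5.3 = 5.7925
Compute log10: log10(5.7925) = 0.762866
Compute drop: 20 * 0.762866 = 15.2573
SPL2 = 71.5 - 15.2573 = 56.24

56.24 dB


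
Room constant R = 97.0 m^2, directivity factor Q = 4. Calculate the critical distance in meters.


Given values:
  R = 97.0 m^2, Q = 4
Formula: d_c = 0.141 * sqrt(Q * R)
Compute Q * R = 4 * 97.0 = 388.0
Compute sqrt(388.0) = 19.6977
d_c = 0.141 * 19.6977 = 2.777

2.777 m


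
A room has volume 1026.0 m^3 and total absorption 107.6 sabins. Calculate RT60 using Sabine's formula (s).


Given values:
  V = 1026.0 m^3
  A = 107.6 sabins
Formula: RT60 = 0.161 * V / A
Numerator: 0.161 * 1026.0 = 165.186
RT60 = 165.186 / 107.6 = 1.535

1.535 s


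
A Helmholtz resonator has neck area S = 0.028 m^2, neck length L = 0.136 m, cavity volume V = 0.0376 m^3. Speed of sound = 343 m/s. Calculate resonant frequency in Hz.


Given values:
  S = 0.028 m^2, L = 0.136 m, V = 0.0376 m^3, c = 343 m/s
Formula: f = (c / (2*pi)) * sqrt(S / (V * L))
Compute V * L = 0.0376 * 0.136 = 0.0051136
Compute S / (V * L) = 0.028 / 0.0051136 = 5.4756
Compute sqrt(5.4756) = 2.34
Compute c / (2*pi) = 343 / 6.283185 = 54.590148
f = 54.590148 * 2.34 = 127.74

127.74 Hz


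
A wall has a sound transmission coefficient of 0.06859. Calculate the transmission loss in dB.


Given values:
  tau = 0.06859
Formula: TL = 10 * log10(1 / tau)
Compute 1 / tau = 1 / 0.06859 = 14.5794
Compute log10(14.5794) = 1.16374
TL = 10 * 1.16374 = 11.64

11.64 dB


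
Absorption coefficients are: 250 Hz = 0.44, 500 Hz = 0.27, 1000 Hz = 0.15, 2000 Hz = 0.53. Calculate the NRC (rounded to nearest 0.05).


Given values:
  a_250 = 0.44, a_500 = 0.27
  a_1000 = 0.15, a_2000 = 0.53
Formula: NRC = (a250 + a500 + a1000 + a2000) / 4
Sum = 0.44 + 0.27 + 0.15 + 0.53 = 1.39
NRC = 1.39 / 4 = 0.3475
Rounded to nearest 0.05: 0.35

0.35


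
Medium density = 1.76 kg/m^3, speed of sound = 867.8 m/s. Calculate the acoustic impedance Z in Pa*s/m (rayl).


Given values:
  rho = 1.76 kg/m^3
  c = 867.8 m/s
Formula: Z = rho * c
Z = 1.76 * 867.8
Z = 1527.33

1527.33 rayl


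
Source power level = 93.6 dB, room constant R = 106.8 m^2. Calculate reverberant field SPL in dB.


Given values:
  Lw = 93.6 dB, R = 106.8 m^2
Formula: SPL = Lw + 10 * log10(4 / R)
Compute 4 / R = 4 / 106.8 = 0.037453
Compute 10 * log10(0.037453) = -14.2651
SPL = 93.6 + (-14.2651) = 79.33

79.33 dB


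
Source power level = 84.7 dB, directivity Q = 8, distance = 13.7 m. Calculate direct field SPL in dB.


Given values:
  Lw = 84.7 dB, Q = 8, r = 13.7 m
Formula: SPL = Lw + 10 * log10(Q / (4 * pi * r^2))
Compute 4 * pi * r^2 = 4 * pi * 13.7^2 = 2358.5821
Compute Q / denom = 8 / 2358.5821 = 0.00339187
Compute 10 * log10(0.00339187) = -24.6956
SPL = 84.7 + (-24.6956) = 60.0

60.0 dB


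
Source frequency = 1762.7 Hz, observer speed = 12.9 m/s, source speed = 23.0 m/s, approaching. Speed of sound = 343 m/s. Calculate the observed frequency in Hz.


Given values:
  f_s = 1762.7 Hz, v_o = 12.9 m/s, v_s = 23.0 m/s
  Direction: approaching
Formula: f_o = f_s * (c + v_o) / (c - v_s)
Numerator: c + v_o = 343 + 12.9 = 355.9
Denominator: c - v_s = 343 - 23.0 = 320.0
f_o = 1762.7 * 355.9 / 320.0 = 1960.45

1960.45 Hz


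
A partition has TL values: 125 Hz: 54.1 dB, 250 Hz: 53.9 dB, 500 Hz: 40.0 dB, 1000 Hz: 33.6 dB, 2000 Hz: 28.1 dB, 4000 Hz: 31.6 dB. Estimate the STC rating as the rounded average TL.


Given TL values at each frequency:
  125 Hz: 54.1 dB
  250 Hz: 53.9 dB
  500 Hz: 40.0 dB
  1000 Hz: 33.6 dB
  2000 Hz: 28.1 dB
  4000 Hz: 31.6 dB
Formula: STC ~ round(average of TL values)
Sum = 54.1 + 53.9 + 40.0 + 33.6 + 28.1 + 31.6 = 241.3
Average = 241.3 / 6 = 40.22
Rounded: 40

40


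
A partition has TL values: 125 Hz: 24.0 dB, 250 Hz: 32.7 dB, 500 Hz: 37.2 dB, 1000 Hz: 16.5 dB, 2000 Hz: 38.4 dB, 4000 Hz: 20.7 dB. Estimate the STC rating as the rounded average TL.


Given TL values at each frequency:
  125 Hz: 24.0 dB
  250 Hz: 32.7 dB
  500 Hz: 37.2 dB
  1000 Hz: 16.5 dB
  2000 Hz: 38.4 dB
  4000 Hz: 20.7 dB
Formula: STC ~ round(average of TL values)
Sum = 24.0 + 32.7 + 37.2 + 16.5 + 38.4 + 20.7 = 169.5
Average = 169.5 / 6 = 28.25
Rounded: 28

28


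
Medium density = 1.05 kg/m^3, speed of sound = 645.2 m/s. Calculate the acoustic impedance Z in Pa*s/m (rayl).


Given values:
  rho = 1.05 kg/m^3
  c = 645.2 m/s
Formula: Z = rho * c
Z = 1.05 * 645.2
Z = 677.46

677.46 rayl


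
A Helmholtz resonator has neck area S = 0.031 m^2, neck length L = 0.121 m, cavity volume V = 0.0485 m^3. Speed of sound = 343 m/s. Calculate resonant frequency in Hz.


Given values:
  S = 0.031 m^2, L = 0.121 m, V = 0.0485 m^3, c = 343 m/s
Formula: f = (c / (2*pi)) * sqrt(S / (V * L))
Compute V * L = 0.0485 * 0.121 = 0.0058685
Compute S / (V * L) = 0.031 / 0.0058685 = 5.2824
Compute sqrt(5.2824) = 2.298347
Compute c / (2*pi) = 343 / 6.283185 = 54.590148
f = 54.590148 * 2.298347 = 125.47

125.47 Hz


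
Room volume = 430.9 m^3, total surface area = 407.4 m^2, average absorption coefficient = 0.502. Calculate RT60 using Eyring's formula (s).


Given values:
  V = 430.9 m^3, S = 407.4 m^2, alpha = 0.502
Formula: RT60 = 0.161 * V / (-S * ln(1 - alpha))
Compute ln(1 - 0.502) = ln(0.498) = -0.697155
Denominator: -407.4 * -0.697155 = 284.0209
Numerator: 0.161 * 430.9 = 69.3749
RT60 = 69.3749 / 284.0209 = 0.244

0.244 s


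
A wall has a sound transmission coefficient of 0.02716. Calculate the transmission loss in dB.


Given values:
  tau = 0.02716
Formula: TL = 10 * log10(1 / tau)
Compute 1 / tau = 1 / 0.02716 = 36.8189
Compute log10(36.8189) = 1.566071
TL = 10 * 1.566071 = 15.66

15.66 dB


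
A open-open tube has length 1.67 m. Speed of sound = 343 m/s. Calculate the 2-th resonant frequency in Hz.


Given values:
  Tube type: open-open, L = 1.67 m, c = 343 m/s, n = 2
Formula: f_n = n * c / (2 * L)
Compute 2 * L = 2 * 1.67 = 3.34
f = 2 * 343 / 3.34
f = 205.39

205.39 Hz


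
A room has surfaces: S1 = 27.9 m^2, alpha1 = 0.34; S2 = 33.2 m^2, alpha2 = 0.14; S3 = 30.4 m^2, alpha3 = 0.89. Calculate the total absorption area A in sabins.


Given surfaces:
  Surface 1: 27.9 * 0.34 = 9.486
  Surface 2: 33.2 * 0.14 = 4.648
  Surface 3: 30.4 * 0.89 = 27.056
Formula: A = sum(Si * alpha_i)
A = 9.486 + 4.648 + 27.056
A = 41.19

41.19 sabins


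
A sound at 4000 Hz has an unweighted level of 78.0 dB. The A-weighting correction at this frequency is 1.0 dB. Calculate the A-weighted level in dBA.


Given values:
  SPL = 78.0 dB
  A-weighting at 4000 Hz = 1.0 dB
Formula: L_A = SPL + A_weight
L_A = 78.0 + (1.0)
L_A = 79.0

79.0 dBA


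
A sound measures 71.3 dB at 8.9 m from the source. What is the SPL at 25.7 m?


Given values:
  SPL1 = 71.3 dB, r1 = 8.9 m, r2 = 25.7 m
Formula: SPL2 = SPL1 - 20 * log10(r2 / r1)
Compute ratio: r2 / r1 = 25.7 / 8.9 = 2.8876
Compute log10: log10(2.8876) = 0.460537
Compute drop: 20 * 0.460537 = 9.2107
SPL2 = 71.3 - 9.2107 = 62.09

62.09 dB


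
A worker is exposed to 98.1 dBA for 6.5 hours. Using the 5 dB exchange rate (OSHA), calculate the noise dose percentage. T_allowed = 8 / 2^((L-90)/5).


Given values:
  L = 98.1 dBA, T = 6.5 hours
Formula: T_allowed = 8 / 2^((L - 90) / 5)
Compute exponent: (98.1 - 90) / 5 = 1.62
Compute 2^(1.62) = 3.07375
T_allowed = 8 / 3.07375 = 2.602684 hours
Dose = (T / T_allowed) * 100
Dose = (6.5 / 2.602684) * 100 = 249.74

249.74 %


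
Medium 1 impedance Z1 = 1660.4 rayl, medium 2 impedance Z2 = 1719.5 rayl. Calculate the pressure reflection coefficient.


Given values:
  Z1 = 1660.4 rayl, Z2 = 1719.5 rayl
Formula: R = (Z2 - Z1) / (Z2 + Z1)
Numerator: Z2 - Z1 = 1719.5 - 1660.4 = 59.1
Denominator: Z2 + Z1 = 1719.5 + 1660.4 = 3379.9
R = 59.1 / 3379.9 = 0.0175

0.0175


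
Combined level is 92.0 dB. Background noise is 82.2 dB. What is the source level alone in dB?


Given values:
  L_total = 92.0 dB, L_bg = 82.2 dB
Formula: L_source = 10 * log10(10^(L_total/10) - 10^(L_bg/10))
Convert to linear:
  10^(92.0/10) = 1584893192.4611
  10^(82.2/10) = 165958690.7438
Difference: 1584893192.4611 - 165958690.7438 = 1418934501.7173
L_source = 10 * log10(1418934501.7173) = 91.52

91.52 dB


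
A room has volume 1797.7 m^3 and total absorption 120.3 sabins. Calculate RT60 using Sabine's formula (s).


Given values:
  V = 1797.7 m^3
  A = 120.3 sabins
Formula: RT60 = 0.161 * V / A
Numerator: 0.161 * 1797.7 = 289.4297
RT60 = 289.4297 / 120.3 = 2.406

2.406 s
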